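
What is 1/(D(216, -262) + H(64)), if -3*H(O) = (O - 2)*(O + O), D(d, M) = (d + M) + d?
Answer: -3/7426 ≈ -0.00040399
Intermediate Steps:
D(d, M) = M + 2*d (D(d, M) = (M + d) + d = M + 2*d)
H(O) = -2*O*(-2 + O)/3 (H(O) = -(O - 2)*(O + O)/3 = -(-2 + O)*2*O/3 = -2*O*(-2 + O)/3)
1/(D(216, -262) + H(64)) = 1/((-262 + 2*216) + (2/3)*64*(2 - 1*64)) = 1/((-262 + 432) + (2/3)*64*(2 - 64)) = 1/(170 + (2/3)*64*(-62)) = 1/(170 - 7936/3) = 1/(-7426/3) = -3/7426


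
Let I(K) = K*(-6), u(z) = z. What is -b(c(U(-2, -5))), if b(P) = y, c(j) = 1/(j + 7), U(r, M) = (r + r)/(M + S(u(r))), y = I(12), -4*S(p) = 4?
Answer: 72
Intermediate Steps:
S(p) = -1 (S(p) = -¼*4 = -1)
I(K) = -6*K
y = -72 (y = -6*12 = -72)
U(r, M) = 2*r/(-1 + M) (U(r, M) = (r + r)/(M - 1) = (2*r)/(-1 + M) = 2*r/(-1 + M))
c(j) = 1/(7 + j)
b(P) = -72
-b(c(U(-2, -5))) = -1*(-72) = 72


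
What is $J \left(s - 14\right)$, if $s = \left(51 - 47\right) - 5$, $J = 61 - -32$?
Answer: $-1395$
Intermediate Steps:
$J = 93$ ($J = 61 + 32 = 93$)
$s = -1$ ($s = 4 - 5 = -1$)
$J \left(s - 14\right) = 93 \left(-1 - 14\right) = 93 \left(-15\right) = -1395$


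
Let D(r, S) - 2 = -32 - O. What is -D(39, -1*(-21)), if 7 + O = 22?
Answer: 45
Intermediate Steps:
O = 15 (O = -7 + 22 = 15)
D(r, S) = -45 (D(r, S) = 2 + (-32 - 1*15) = 2 + (-32 - 15) = 2 - 47 = -45)
-D(39, -1*(-21)) = -1*(-45) = 45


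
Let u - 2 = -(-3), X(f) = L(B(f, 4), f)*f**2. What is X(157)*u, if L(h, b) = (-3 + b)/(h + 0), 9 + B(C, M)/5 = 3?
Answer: -1897973/3 ≈ -6.3266e+5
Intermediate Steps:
B(C, M) = -30 (B(C, M) = -45 + 5*3 = -45 + 15 = -30)
L(h, b) = (-3 + b)/h
X(f) = f**2*(1/10 - f/30) (X(f) = ((-3 + f)/(-30))*f**2 = (-(-3 + f)/30)*f**2 = (1/10 - f/30)*f**2 = f**2*(1/10 - f/30))
u = 5 (u = 2 - (-3) = 2 - 1*(-3) = 2 + 3 = 5)
X(157)*u = ((1/30)*157**2*(3 - 1*157))*5 = ((1/30)*24649*(3 - 157))*5 = ((1/30)*24649*(-154))*5 = -1897973/15*5 = -1897973/3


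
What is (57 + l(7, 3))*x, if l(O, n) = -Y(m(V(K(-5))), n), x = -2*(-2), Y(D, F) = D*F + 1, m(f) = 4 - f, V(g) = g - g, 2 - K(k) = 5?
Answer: 176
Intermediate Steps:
K(k) = -3 (K(k) = 2 - 1*5 = 2 - 5 = -3)
V(g) = 0
Y(D, F) = 1 + D*F
x = 4
l(O, n) = -1 - 4*n (l(O, n) = -(1 + (4 - 1*0)*n) = -(1 + (4 + 0)*n) = -(1 + 4*n) = -1 - 4*n)
(57 + l(7, 3))*x = (57 + (-1 - 4*3))*4 = (57 + (-1 - 12))*4 = (57 - 13)*4 = 44*4 = 176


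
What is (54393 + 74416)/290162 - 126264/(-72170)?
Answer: 22966580149/10470495770 ≈ 2.1935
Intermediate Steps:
(54393 + 74416)/290162 - 126264/(-72170) = 128809*(1/290162) - 126264*(-1/72170) = 128809/290162 + 63132/36085 = 22966580149/10470495770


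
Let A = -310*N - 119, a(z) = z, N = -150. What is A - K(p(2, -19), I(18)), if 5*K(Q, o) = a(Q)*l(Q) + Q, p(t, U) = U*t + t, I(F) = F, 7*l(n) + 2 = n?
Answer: 1622219/35 ≈ 46349.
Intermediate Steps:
l(n) = -2/7 + n/7
p(t, U) = t + U*t
K(Q, o) = Q/5 + Q*(-2/7 + Q/7)/5 (K(Q, o) = (Q*(-2/7 + Q/7) + Q)/5 = (Q + Q*(-2/7 + Q/7))/5 = Q/5 + Q*(-2/7 + Q/7)/5)
A = 46381 (A = -310*(-150) - 119 = 46500 - 119 = 46381)
A - K(p(2, -19), I(18)) = 46381 - 2*(1 - 19)*(5 + 2*(1 - 19))/35 = 46381 - 2*(-18)*(5 + 2*(-18))/35 = 46381 - (-36)*(5 - 36)/35 = 46381 - (-36)*(-31)/35 = 46381 - 1*1116/35 = 46381 - 1116/35 = 1622219/35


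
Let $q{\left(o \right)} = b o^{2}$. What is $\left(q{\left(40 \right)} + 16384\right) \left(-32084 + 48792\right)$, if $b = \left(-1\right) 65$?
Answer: $-1463888128$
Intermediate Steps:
$b = -65$
$q{\left(o \right)} = - 65 o^{2}$
$\left(q{\left(40 \right)} + 16384\right) \left(-32084 + 48792\right) = \left(- 65 \cdot 40^{2} + 16384\right) \left(-32084 + 48792\right) = \left(\left(-65\right) 1600 + 16384\right) 16708 = \left(-104000 + 16384\right) 16708 = \left(-87616\right) 16708 = -1463888128$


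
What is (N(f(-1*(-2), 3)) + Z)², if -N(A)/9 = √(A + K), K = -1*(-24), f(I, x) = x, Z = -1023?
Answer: 1048716 + 55242*√3 ≈ 1.1444e+6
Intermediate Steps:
K = 24
N(A) = -9*√(24 + A) (N(A) = -9*√(A + 24) = -9*√(24 + A))
(N(f(-1*(-2), 3)) + Z)² = (-9*√(24 + 3) - 1023)² = (-27*√3 - 1023)² = (-1023 - 27*√3)²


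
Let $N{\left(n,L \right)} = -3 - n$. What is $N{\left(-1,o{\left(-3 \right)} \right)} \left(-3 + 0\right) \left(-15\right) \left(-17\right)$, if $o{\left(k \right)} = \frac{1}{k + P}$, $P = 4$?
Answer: $1530$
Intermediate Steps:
$o{\left(k \right)} = \frac{1}{4 + k}$ ($o{\left(k \right)} = \frac{1}{k + 4} = \frac{1}{4 + k}$)
$N{\left(-1,o{\left(-3 \right)} \right)} \left(-3 + 0\right) \left(-15\right) \left(-17\right) = \left(-3 - -1\right) \left(-3 + 0\right) \left(-15\right) \left(-17\right) = \left(-3 + 1\right) \left(-3\right) \left(-15\right) \left(-17\right) = \left(-2\right) \left(-3\right) \left(-15\right) \left(-17\right) = 6 \left(-15\right) \left(-17\right) = \left(-90\right) \left(-17\right) = 1530$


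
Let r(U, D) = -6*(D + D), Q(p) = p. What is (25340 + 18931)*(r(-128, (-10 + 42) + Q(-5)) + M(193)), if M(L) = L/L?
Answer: -14299533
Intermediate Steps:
M(L) = 1
r(U, D) = -12*D
(25340 + 18931)*(r(-128, (-10 + 42) + Q(-5)) + M(193)) = (25340 + 18931)*(-12*((-10 + 42) - 5) + 1) = 44271*(-12*(32 - 5) + 1) = 44271*(-12*27 + 1) = 44271*(-324 + 1) = 44271*(-323) = -14299533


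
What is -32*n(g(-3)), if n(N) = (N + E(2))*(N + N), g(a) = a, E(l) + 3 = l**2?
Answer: -384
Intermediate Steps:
E(l) = -3 + l**2
n(N) = 2*N*(1 + N) (n(N) = (N + (-3 + 2**2))*(N + N) = (N + (-3 + 4))*(2*N) = (N + 1)*(2*N) = (1 + N)*(2*N) = 2*N*(1 + N))
-32*n(g(-3)) = -64*(-3)*(1 - 3) = -64*(-3)*(-2) = -32*12 = -384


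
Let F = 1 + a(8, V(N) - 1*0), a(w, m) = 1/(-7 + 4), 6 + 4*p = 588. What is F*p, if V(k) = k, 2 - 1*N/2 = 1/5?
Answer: 97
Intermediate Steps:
N = 18/5 (N = 4 - 2/5 = 4 - 2*⅕ = 4 - ⅖ = 18/5 ≈ 3.6000)
p = 291/2 (p = -3/2 + (¼)*588 = -3/2 + 147 = 291/2 ≈ 145.50)
a(w, m) = -⅓ (a(w, m) = 1/(-3) = -⅓)
F = ⅔ (F = 1 - ⅓ = ⅔ ≈ 0.66667)
F*p = (⅔)*(291/2) = 97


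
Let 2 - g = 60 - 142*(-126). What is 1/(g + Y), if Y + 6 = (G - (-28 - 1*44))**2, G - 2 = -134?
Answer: -1/14356 ≈ -6.9657e-5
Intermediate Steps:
G = -132 (G = 2 - 134 = -132)
g = -17950 (g = 2 - (60 - 142*(-126)) = 2 - (60 + 17892) = 2 - 1*17952 = 2 - 17952 = -17950)
Y = 3594 (Y = -6 + (-132 - (-28 - 1*44))**2 = -6 + (-132 - (-28 - 44))**2 = -6 + (-132 - 1*(-72))**2 = -6 + (-132 + 72)**2 = -6 + (-60)**2 = -6 + 3600 = 3594)
1/(g + Y) = 1/(-17950 + 3594) = 1/(-14356) = -1/14356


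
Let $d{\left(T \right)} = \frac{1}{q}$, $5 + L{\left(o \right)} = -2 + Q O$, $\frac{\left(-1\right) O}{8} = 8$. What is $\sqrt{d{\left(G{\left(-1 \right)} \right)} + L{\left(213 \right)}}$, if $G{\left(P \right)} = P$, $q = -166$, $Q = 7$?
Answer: $\frac{i \sqrt{12538146}}{166} \approx 21.331 i$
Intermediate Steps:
$O = -64$ ($O = \left(-8\right) 8 = -64$)
$L{\left(o \right)} = -455$ ($L{\left(o \right)} = -5 + \left(-2 + 7 \left(-64\right)\right) = -5 - 450 = -455$)
$d{\left(T \right)} = - \frac{1}{166}$ ($d{\left(T \right)} = \frac{1}{-166} = - \frac{1}{166}$)
$\sqrt{d{\left(G{\left(-1 \right)} \right)} + L{\left(213 \right)}} = \sqrt{- \frac{1}{166} - 455} = \sqrt{- \frac{75531}{166}} = \frac{i \sqrt{12538146}}{166}$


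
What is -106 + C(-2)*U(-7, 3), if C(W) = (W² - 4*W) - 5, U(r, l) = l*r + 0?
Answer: -253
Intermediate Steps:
U(r, l) = l*r
C(W) = -5 + W² - 4*W
-106 + C(-2)*U(-7, 3) = -106 + (-5 + (-2)² - 4*(-2))*(3*(-7)) = -106 + (-5 + 4 + 8)*(-21) = -106 + 7*(-21) = -106 - 147 = -253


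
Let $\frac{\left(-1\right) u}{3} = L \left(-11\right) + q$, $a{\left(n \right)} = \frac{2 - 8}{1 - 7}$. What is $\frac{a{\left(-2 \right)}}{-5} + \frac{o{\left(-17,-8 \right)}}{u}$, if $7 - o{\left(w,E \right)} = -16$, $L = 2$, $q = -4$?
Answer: $\frac{37}{390} \approx 0.094872$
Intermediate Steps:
$a{\left(n \right)} = 1$ ($a{\left(n \right)} = - \frac{6}{-6} = \left(-6\right) \left(- \frac{1}{6}\right) = 1$)
$o{\left(w,E \right)} = 23$ ($o{\left(w,E \right)} = 7 - -16 = 7 + 16 = 23$)
$u = 78$ ($u = - 3 \left(2 \left(-11\right) - 4\right) = - 3 \left(-22 - 4\right) = \left(-3\right) \left(-26\right) = 78$)
$\frac{a{\left(-2 \right)}}{-5} + \frac{o{\left(-17,-8 \right)}}{u} = 1 \frac{1}{-5} + \frac{23}{78} = 1 \left(- \frac{1}{5}\right) + 23 \cdot \frac{1}{78} = - \frac{1}{5} + \frac{23}{78} = \frac{37}{390}$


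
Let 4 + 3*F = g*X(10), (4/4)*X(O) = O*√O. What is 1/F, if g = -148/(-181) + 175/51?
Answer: 255634083/384270086806 + 5431012695*√10/768540173612 ≈ 0.023012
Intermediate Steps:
g = 39223/9231 (g = -148*(-1/181) + 175*(1/51) = 148/181 + 175/51 = 39223/9231 ≈ 4.2491)
X(O) = O^(3/2) (X(O) = O*√O = O^(3/2))
F = -4/3 + 392230*√10/27693 (F = -4/3 + (39223*10^(3/2)/9231)/3 = -4/3 + (39223*(10*√10)/9231)/3 = -4/3 + (392230*√10/9231)/3 = -4/3 + 392230*√10/27693 ≈ 43.456)
1/F = 1/(-4/3 + 392230*√10/27693)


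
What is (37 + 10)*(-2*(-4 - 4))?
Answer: 752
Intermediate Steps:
(37 + 10)*(-2*(-4 - 4)) = 47*(-2*(-8)) = 47*16 = 752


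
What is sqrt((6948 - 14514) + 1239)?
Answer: 3*I*sqrt(703) ≈ 79.542*I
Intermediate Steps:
sqrt((6948 - 14514) + 1239) = sqrt(-7566 + 1239) = sqrt(-6327) = 3*I*sqrt(703)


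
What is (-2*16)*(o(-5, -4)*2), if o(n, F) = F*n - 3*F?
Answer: -2048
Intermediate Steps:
o(n, F) = -3*F + F*n
(-2*16)*(o(-5, -4)*2) = (-2*16)*(-4*(-3 - 5)*2) = -32*(-4*(-8))*2 = -1024*2 = -32*64 = -2048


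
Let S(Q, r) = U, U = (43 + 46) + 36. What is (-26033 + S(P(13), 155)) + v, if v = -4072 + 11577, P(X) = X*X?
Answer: -18403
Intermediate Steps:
U = 125 (U = 89 + 36 = 125)
P(X) = X**2
S(Q, r) = 125
v = 7505
(-26033 + S(P(13), 155)) + v = (-26033 + 125) + 7505 = -25908 + 7505 = -18403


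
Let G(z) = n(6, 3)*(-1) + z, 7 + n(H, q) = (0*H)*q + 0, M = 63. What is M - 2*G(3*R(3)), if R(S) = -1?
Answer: 55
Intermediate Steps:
n(H, q) = -7 (n(H, q) = -7 + ((0*H)*q + 0) = -7 + (0*q + 0) = -7 + (0 + 0) = -7 + 0 = -7)
G(z) = 7 + z (G(z) = -7*(-1) + z = 7 + z)
M - 2*G(3*R(3)) = 63 - 2*(7 + 3*(-1)) = 63 - 2*(7 - 3) = 63 - 2*4 = 63 - 8 = 55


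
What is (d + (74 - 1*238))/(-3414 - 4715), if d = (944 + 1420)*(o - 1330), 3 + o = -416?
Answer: 4134800/8129 ≈ 508.65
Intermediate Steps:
o = -419 (o = -3 - 416 = -419)
d = -4134636 (d = (944 + 1420)*(-419 - 1330) = 2364*(-1749) = -4134636)
(d + (74 - 1*238))/(-3414 - 4715) = (-4134636 + (74 - 1*238))/(-3414 - 4715) = (-4134636 + (74 - 238))/(-8129) = (-4134636 - 164)*(-1/8129) = -4134800*(-1/8129) = 4134800/8129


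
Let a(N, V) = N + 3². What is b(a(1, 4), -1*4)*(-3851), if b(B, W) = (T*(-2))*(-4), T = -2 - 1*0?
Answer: 61616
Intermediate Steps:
T = -2 (T = -2 + 0 = -2)
a(N, V) = 9 + N (a(N, V) = N + 9 = 9 + N)
b(B, W) = -16 (b(B, W) = -2*(-2)*(-4) = 4*(-4) = -16)
b(a(1, 4), -1*4)*(-3851) = -16*(-3851) = 61616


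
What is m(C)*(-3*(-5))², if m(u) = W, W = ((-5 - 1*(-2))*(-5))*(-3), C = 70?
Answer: -10125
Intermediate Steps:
W = -45 (W = ((-5 + 2)*(-5))*(-3) = -3*(-5)*(-3) = 15*(-3) = -45)
m(u) = -45
m(C)*(-3*(-5))² = -45*(-3*(-5))² = -45*15² = -45*225 = -10125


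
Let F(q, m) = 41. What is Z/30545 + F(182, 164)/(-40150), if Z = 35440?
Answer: 284332731/245276350 ≈ 1.1592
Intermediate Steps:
Z/30545 + F(182, 164)/(-40150) = 35440/30545 + 41/(-40150) = 35440*(1/30545) + 41*(-1/40150) = 7088/6109 - 41/40150 = 284332731/245276350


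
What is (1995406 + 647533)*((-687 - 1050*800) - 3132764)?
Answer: -10501588612489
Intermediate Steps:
(1995406 + 647533)*((-687 - 1050*800) - 3132764) = 2642939*((-687 - 840000) - 3132764) = 2642939*(-840687 - 3132764) = 2642939*(-3973451) = -10501588612489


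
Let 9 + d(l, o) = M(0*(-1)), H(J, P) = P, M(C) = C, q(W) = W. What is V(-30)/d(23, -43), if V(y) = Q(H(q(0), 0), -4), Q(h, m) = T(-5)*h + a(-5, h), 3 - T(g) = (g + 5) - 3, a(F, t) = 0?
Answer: 0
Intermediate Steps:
d(l, o) = -9 (d(l, o) = -9 + 0*(-1) = -9 + 0 = -9)
T(g) = 1 - g (T(g) = 3 - ((g + 5) - 3) = 3 - ((5 + g) - 3) = 3 - (2 + g) = 3 + (-2 - g) = 1 - g)
Q(h, m) = 6*h (Q(h, m) = (1 - 1*(-5))*h + 0 = (1 + 5)*h + 0 = 6*h + 0 = 6*h)
V(y) = 0 (V(y) = 6*0 = 0)
V(-30)/d(23, -43) = 0/(-9) = 0*(-⅑) = 0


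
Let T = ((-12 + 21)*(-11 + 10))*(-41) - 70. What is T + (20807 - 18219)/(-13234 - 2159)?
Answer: 4599919/15393 ≈ 298.83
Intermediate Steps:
T = 299 (T = (9*(-1))*(-41) - 70 = -9*(-41) - 70 = 369 - 70 = 299)
T + (20807 - 18219)/(-13234 - 2159) = 299 + (20807 - 18219)/(-13234 - 2159) = 299 + 2588/(-15393) = 299 + 2588*(-1/15393) = 299 - 2588/15393 = 4599919/15393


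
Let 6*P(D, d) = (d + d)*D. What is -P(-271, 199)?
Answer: 53929/3 ≈ 17976.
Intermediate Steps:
P(D, d) = D*d/3 (P(D, d) = ((d + d)*D)/6 = ((2*d)*D)/6 = (2*D*d)/6 = D*d/3)
-P(-271, 199) = -(-271)*199/3 = -1*(-53929/3) = 53929/3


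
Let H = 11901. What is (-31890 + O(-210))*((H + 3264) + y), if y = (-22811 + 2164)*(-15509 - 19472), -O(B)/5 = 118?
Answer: -23459260482560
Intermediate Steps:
O(B) = -590 (O(B) = -5*118 = -590)
y = 722252707 (y = -20647*(-34981) = 722252707)
(-31890 + O(-210))*((H + 3264) + y) = (-31890 - 590)*((11901 + 3264) + 722252707) = -32480*(15165 + 722252707) = -32480*722267872 = -23459260482560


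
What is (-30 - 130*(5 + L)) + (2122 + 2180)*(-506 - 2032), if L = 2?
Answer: -10919416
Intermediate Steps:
(-30 - 130*(5 + L)) + (2122 + 2180)*(-506 - 2032) = (-30 - 130*(5 + 2)) + (2122 + 2180)*(-506 - 2032) = (-30 - 130*7) + 4302*(-2538) = (-30 - 26*35) - 10918476 = (-30 - 910) - 10918476 = -940 - 10918476 = -10919416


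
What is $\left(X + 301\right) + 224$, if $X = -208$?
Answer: $317$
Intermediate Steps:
$\left(X + 301\right) + 224 = \left(-208 + 301\right) + 224 = 93 + 224 = 317$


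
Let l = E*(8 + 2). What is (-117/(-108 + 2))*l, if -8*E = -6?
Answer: 1755/212 ≈ 8.2783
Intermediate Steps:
E = ¾ (E = -⅛*(-6) = ¾ ≈ 0.75000)
l = 15/2 (l = 3*(8 + 2)/4 = (¾)*10 = 15/2 ≈ 7.5000)
(-117/(-108 + 2))*l = -117/(-108 + 2)*(15/2) = -117/(-106)*(15/2) = -117*(-1/106)*(15/2) = (117/106)*(15/2) = 1755/212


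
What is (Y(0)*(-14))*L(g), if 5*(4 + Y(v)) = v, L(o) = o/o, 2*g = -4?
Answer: 56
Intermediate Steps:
g = -2 (g = (½)*(-4) = -2)
L(o) = 1
Y(v) = -4 + v/5
(Y(0)*(-14))*L(g) = ((-4 + (⅕)*0)*(-14))*1 = ((-4 + 0)*(-14))*1 = -4*(-14)*1 = 56*1 = 56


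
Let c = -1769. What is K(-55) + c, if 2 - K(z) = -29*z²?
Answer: 85958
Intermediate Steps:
K(z) = 2 + 29*z² (K(z) = 2 - (-29)*z² = 2 + 29*z²)
K(-55) + c = (2 + 29*(-55)²) - 1769 = (2 + 29*3025) - 1769 = (2 + 87725) - 1769 = 87727 - 1769 = 85958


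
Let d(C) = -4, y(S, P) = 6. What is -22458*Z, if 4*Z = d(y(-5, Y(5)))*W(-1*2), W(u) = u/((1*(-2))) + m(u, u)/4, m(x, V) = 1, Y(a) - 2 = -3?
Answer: 56145/2 ≈ 28073.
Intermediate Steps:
Y(a) = -1 (Y(a) = 2 - 3 = -1)
W(u) = ¼ - u/2 (W(u) = u/((1*(-2))) + 1/4 = u/(-2) + 1*(¼) = u*(-½) + ¼ = -u/2 + ¼ = ¼ - u/2)
Z = -5/4 (Z = (-4*(¼ - (-1)*2/2))/4 = (-4*(¼ - ½*(-2)))/4 = (-4*(¼ + 1))/4 = (-4*5/4)/4 = (¼)*(-5) = -5/4 ≈ -1.2500)
-22458*Z = -22458*(-5/4) = 56145/2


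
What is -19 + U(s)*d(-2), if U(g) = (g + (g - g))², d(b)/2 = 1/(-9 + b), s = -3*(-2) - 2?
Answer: -241/11 ≈ -21.909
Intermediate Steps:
s = 4 (s = 6 - 2 = 4)
d(b) = 2/(-9 + b)
U(g) = g² (U(g) = (g + 0)² = g²)
-19 + U(s)*d(-2) = -19 + 4²*(2/(-9 - 2)) = -19 + 16*(2/(-11)) = -19 + 16*(2*(-1/11)) = -19 + 16*(-2/11) = -19 - 32/11 = -241/11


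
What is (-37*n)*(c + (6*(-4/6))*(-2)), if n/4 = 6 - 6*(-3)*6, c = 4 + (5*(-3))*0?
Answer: -202464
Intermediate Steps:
c = 4 (c = 4 - 15*0 = 4 + 0 = 4)
n = 456 (n = 4*(6 - 6*(-3)*6) = 4*(6 - (-18)*6) = 4*(6 - 1*(-108)) = 4*(6 + 108) = 4*114 = 456)
(-37*n)*(c + (6*(-4/6))*(-2)) = (-37*456)*(4 + (6*(-4/6))*(-2)) = -16872*(4 + (6*(-4*⅙))*(-2)) = -16872*(4 + (6*(-⅔))*(-2)) = -16872*(4 - 4*(-2)) = -16872*(4 + 8) = -16872*12 = -202464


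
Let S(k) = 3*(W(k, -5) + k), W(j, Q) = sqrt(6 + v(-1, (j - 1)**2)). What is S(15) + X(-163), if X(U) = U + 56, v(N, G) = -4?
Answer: -62 + 3*sqrt(2) ≈ -57.757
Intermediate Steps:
W(j, Q) = sqrt(2) (W(j, Q) = sqrt(6 - 4) = sqrt(2))
X(U) = 56 + U
S(k) = 3*k + 3*sqrt(2) (S(k) = 3*(sqrt(2) + k) = 3*(k + sqrt(2)) = 3*k + 3*sqrt(2))
S(15) + X(-163) = (3*15 + 3*sqrt(2)) + (56 - 163) = (45 + 3*sqrt(2)) - 107 = -62 + 3*sqrt(2)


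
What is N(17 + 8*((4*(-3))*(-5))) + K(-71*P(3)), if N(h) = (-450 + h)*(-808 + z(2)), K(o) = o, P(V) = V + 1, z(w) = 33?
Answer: -36709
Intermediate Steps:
P(V) = 1 + V
N(h) = 348750 - 775*h (N(h) = (-450 + h)*(-808 + 33) = (-450 + h)*(-775) = 348750 - 775*h)
N(17 + 8*((4*(-3))*(-5))) + K(-71*P(3)) = (348750 - 775*(17 + 8*((4*(-3))*(-5)))) - 71*(1 + 3) = (348750 - 775*(17 + 8*(-12*(-5)))) - 71*4 = (348750 - 775*(17 + 8*60)) - 284 = (348750 - 775*(17 + 480)) - 284 = (348750 - 775*497) - 284 = (348750 - 385175) - 284 = -36425 - 284 = -36709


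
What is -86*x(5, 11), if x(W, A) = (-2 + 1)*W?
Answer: 430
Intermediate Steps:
x(W, A) = -W
-86*x(5, 11) = -(-86)*5 = -86*(-5) = 430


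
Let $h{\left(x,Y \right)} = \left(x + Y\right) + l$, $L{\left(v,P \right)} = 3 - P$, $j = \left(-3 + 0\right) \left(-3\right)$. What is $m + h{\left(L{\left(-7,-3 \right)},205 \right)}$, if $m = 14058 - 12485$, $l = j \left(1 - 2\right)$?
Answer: $1775$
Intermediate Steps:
$j = 9$ ($j = \left(-3\right) \left(-3\right) = 9$)
$l = -9$ ($l = 9 \left(1 - 2\right) = 9 \left(-1\right) = -9$)
$m = 1573$ ($m = 14058 - 12485 = 1573$)
$h{\left(x,Y \right)} = -9 + Y + x$ ($h{\left(x,Y \right)} = \left(x + Y\right) - 9 = \left(Y + x\right) - 9 = -9 + Y + x$)
$m + h{\left(L{\left(-7,-3 \right)},205 \right)} = 1573 + \left(-9 + 205 + \left(3 - -3\right)\right) = 1573 + \left(-9 + 205 + \left(3 + 3\right)\right) = 1573 + \left(-9 + 205 + 6\right) = 1573 + 202 = 1775$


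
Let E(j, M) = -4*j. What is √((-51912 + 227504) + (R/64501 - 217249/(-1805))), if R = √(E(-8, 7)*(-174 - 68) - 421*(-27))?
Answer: √(6597545848518859045 + 582121525*√3623)/6127595 ≈ 419.18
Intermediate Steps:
R = √3623 (R = √((-4*(-8))*(-174 - 68) - 421*(-27)) = √(32*(-242) + 11367) = √(-7744 + 11367) = √3623 ≈ 60.191)
√((-51912 + 227504) + (R/64501 - 217249/(-1805))) = √((-51912 + 227504) + (√3623/64501 - 217249/(-1805))) = √(175592 + (√3623*(1/64501) - 217249*(-1/1805))) = √(175592 + (√3623/64501 + 217249/1805)) = √(175592 + (217249/1805 + √3623/64501)) = √(317160809/1805 + √3623/64501)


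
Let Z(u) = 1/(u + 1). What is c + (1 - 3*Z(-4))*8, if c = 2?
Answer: 18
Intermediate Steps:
Z(u) = 1/(1 + u)
c + (1 - 3*Z(-4))*8 = 2 + (1 - 3/(1 - 4))*8 = 2 + (1 - 3/(-3))*8 = 2 + (1 - 3*(-1/3))*8 = 2 + (1 + 1)*8 = 2 + 2*8 = 2 + 16 = 18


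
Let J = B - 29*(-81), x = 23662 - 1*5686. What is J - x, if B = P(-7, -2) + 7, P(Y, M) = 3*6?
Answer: -15602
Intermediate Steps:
x = 17976 (x = 23662 - 5686 = 17976)
P(Y, M) = 18
B = 25 (B = 18 + 7 = 25)
J = 2374 (J = 25 - 29*(-81) = 25 + 2349 = 2374)
J - x = 2374 - 1*17976 = 2374 - 17976 = -15602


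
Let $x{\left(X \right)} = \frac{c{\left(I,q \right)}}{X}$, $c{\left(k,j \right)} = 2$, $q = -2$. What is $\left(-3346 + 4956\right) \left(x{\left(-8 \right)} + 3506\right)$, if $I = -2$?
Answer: $\frac{11288515}{2} \approx 5.6443 \cdot 10^{6}$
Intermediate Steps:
$x{\left(X \right)} = \frac{2}{X}$
$\left(-3346 + 4956\right) \left(x{\left(-8 \right)} + 3506\right) = \left(-3346 + 4956\right) \left(\frac{2}{-8} + 3506\right) = 1610 \left(2 \left(- \frac{1}{8}\right) + 3506\right) = 1610 \left(- \frac{1}{4} + 3506\right) = 1610 \cdot \frac{14023}{4} = \frac{11288515}{2}$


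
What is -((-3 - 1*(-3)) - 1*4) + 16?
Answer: 20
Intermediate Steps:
-((-3 - 1*(-3)) - 1*4) + 16 = -((-3 + 3) - 4) + 16 = -(0 - 4) + 16 = -1*(-4) + 16 = 4 + 16 = 20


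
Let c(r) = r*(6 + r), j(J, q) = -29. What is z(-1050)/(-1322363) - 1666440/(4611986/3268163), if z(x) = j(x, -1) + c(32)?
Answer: -3600925067957407871/3049359821459 ≈ -1.1809e+6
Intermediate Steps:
z(x) = 1187 (z(x) = -29 + 32*(6 + 32) = -29 + 32*38 = -29 + 1216 = 1187)
z(-1050)/(-1322363) - 1666440/(4611986/3268163) = 1187/(-1322363) - 1666440/(4611986/3268163) = 1187*(-1/1322363) - 1666440/(4611986*(1/3268163)) = -1187/1322363 - 1666440/4611986/3268163 = -1187/1322363 - 1666440*3268163/4611986 = -1187/1322363 - 2723098774860/2305993 = -3600925067957407871/3049359821459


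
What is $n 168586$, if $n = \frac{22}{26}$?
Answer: $\frac{1854446}{13} \approx 1.4265 \cdot 10^{5}$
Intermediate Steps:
$n = \frac{11}{13}$ ($n = 22 \cdot \frac{1}{26} = \frac{11}{13} \approx 0.84615$)
$n 168586 = \frac{11}{13} \cdot 168586 = \frac{1854446}{13}$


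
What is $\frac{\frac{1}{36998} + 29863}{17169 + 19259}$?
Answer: $\frac{1104871275}{1347763144} \approx 0.81978$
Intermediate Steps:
$\frac{\frac{1}{36998} + 29863}{17169 + 19259} = \frac{\frac{1}{36998} + 29863}{36428} = \frac{1104871275}{36998} \cdot \frac{1}{36428} = \frac{1104871275}{1347763144}$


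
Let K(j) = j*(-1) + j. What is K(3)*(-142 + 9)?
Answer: 0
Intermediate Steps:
K(j) = 0 (K(j) = -j + j = 0)
K(3)*(-142 + 9) = 0*(-142 + 9) = 0*(-133) = 0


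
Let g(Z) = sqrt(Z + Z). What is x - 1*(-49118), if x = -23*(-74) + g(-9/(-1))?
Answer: 50820 + 3*sqrt(2) ≈ 50824.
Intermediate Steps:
g(Z) = sqrt(2)*sqrt(Z) (g(Z) = sqrt(2*Z) = sqrt(2)*sqrt(Z))
x = 1702 + 3*sqrt(2) (x = -23*(-74) + sqrt(2)*sqrt(-9/(-1)) = 1702 + sqrt(2)*sqrt(-9*(-1)) = 1702 + sqrt(2)*sqrt(9) = 1702 + sqrt(2)*3 = 1702 + 3*sqrt(2) ≈ 1706.2)
x - 1*(-49118) = (1702 + 3*sqrt(2)) - 1*(-49118) = (1702 + 3*sqrt(2)) + 49118 = 50820 + 3*sqrt(2)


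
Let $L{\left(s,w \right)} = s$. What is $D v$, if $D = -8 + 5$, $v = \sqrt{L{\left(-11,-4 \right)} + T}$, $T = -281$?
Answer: $- 6 i \sqrt{73} \approx - 51.264 i$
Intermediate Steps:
$v = 2 i \sqrt{73}$ ($v = \sqrt{-11 - 281} = \sqrt{-292} = 2 i \sqrt{73} \approx 17.088 i$)
$D = -3$
$D v = - 3 \cdot 2 i \sqrt{73} = - 6 i \sqrt{73}$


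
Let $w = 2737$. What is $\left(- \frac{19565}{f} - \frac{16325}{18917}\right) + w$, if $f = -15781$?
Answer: $\frac{19004345203}{6942539} \approx 2737.4$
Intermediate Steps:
$\left(- \frac{19565}{f} - \frac{16325}{18917}\right) + w = \left(- \frac{19565}{-15781} - \frac{16325}{18917}\right) + 2737 = \left(\left(-19565\right) \left(- \frac{1}{15781}\right) - \frac{16325}{18917}\right) + 2737 = \left(\frac{455}{367} - \frac{16325}{18917}\right) + 2737 = \frac{2615960}{6942539} + 2737 = \frac{19004345203}{6942539}$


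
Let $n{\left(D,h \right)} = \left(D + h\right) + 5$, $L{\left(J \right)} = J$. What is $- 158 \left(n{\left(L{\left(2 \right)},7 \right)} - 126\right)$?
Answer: $17696$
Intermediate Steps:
$n{\left(D,h \right)} = 5 + D + h$
$- 158 \left(n{\left(L{\left(2 \right)},7 \right)} - 126\right) = - 158 \left(\left(5 + 2 + 7\right) - 126\right) = - 158 \left(14 - 126\right) = \left(-158\right) \left(-112\right) = 17696$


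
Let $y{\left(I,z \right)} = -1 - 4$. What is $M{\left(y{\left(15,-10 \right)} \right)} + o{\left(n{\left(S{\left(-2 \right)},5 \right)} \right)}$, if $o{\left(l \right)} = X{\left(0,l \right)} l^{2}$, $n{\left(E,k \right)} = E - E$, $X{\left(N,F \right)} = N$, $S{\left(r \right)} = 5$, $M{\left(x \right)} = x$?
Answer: $-5$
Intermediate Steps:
$y{\left(I,z \right)} = -5$ ($y{\left(I,z \right)} = -1 - 4 = -5$)
$n{\left(E,k \right)} = 0$
$o{\left(l \right)} = 0$ ($o{\left(l \right)} = 0 l^{2} = 0$)
$M{\left(y{\left(15,-10 \right)} \right)} + o{\left(n{\left(S{\left(-2 \right)},5 \right)} \right)} = -5 + 0 = -5$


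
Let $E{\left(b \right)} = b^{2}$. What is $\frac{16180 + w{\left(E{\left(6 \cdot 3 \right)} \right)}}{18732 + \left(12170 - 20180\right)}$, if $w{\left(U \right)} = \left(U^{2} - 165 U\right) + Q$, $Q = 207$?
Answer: $\frac{67903}{10722} \approx 6.3331$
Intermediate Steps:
$w{\left(U \right)} = 207 + U^{2} - 165 U$ ($w{\left(U \right)} = \left(U^{2} - 165 U\right) + 207 = 207 + U^{2} - 165 U$)
$\frac{16180 + w{\left(E{\left(6 \cdot 3 \right)} \right)}}{18732 + \left(12170 - 20180\right)} = \frac{16180 + \left(207 + \left(\left(6 \cdot 3\right)^{2}\right)^{2} - 165 \left(6 \cdot 3\right)^{2}\right)}{18732 + \left(12170 - 20180\right)} = \frac{16180 + \left(207 + \left(18^{2}\right)^{2} - 165 \cdot 18^{2}\right)}{18732 - 8010} = \frac{16180 + \left(207 + 324^{2} - 53460\right)}{10722} = \left(16180 + \left(207 + 104976 - 53460\right)\right) \frac{1}{10722} = \left(16180 + 51723\right) \frac{1}{10722} = 67903 \cdot \frac{1}{10722} = \frac{67903}{10722}$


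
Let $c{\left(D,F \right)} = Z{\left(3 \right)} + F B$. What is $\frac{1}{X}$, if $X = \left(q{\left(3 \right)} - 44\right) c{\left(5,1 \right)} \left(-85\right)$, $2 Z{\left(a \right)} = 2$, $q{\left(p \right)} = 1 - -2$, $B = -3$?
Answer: $- \frac{1}{6970} \approx -0.00014347$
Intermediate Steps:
$q{\left(p \right)} = 3$ ($q{\left(p \right)} = 1 + 2 = 3$)
$Z{\left(a \right)} = 1$ ($Z{\left(a \right)} = \frac{1}{2} \cdot 2 = 1$)
$c{\left(D,F \right)} = 1 - 3 F$ ($c{\left(D,F \right)} = 1 + F \left(-3\right) = 1 - 3 F$)
$X = -6970$ ($X = \left(3 - 44\right) \left(1 - 3\right) \left(-85\right) = - 41 \left(1 - 3\right) \left(-85\right) = \left(-41\right) \left(-2\right) \left(-85\right) = 82 \left(-85\right) = -6970$)
$\frac{1}{X} = \frac{1}{-6970} = - \frac{1}{6970}$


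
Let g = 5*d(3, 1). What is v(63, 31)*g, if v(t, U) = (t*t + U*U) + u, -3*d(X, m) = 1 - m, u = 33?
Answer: 0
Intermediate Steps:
d(X, m) = -1/3 + m/3 (d(X, m) = -(1 - m)/3 = -1/3 + m/3)
v(t, U) = 33 + U**2 + t**2 (v(t, U) = (t*t + U*U) + 33 = (t**2 + U**2) + 33 = (U**2 + t**2) + 33 = 33 + U**2 + t**2)
g = 0 (g = 5*(-1/3 + (1/3)*1) = 5*(-1/3 + 1/3) = 5*0 = 0)
v(63, 31)*g = (33 + 31**2 + 63**2)*0 = (33 + 961 + 3969)*0 = 4963*0 = 0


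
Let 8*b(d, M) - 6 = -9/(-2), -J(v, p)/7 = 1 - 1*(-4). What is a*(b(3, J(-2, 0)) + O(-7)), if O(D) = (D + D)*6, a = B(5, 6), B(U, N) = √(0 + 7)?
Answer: -1323*√7/16 ≈ -218.77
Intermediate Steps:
B(U, N) = √7
J(v, p) = -35 (J(v, p) = -7*(1 - 1*(-4)) = -7*(1 + 4) = -7*5 = -35)
b(d, M) = 21/16 (b(d, M) = ¾ + (-9/(-2))/8 = ¾ + (-9*(-½))/8 = ¾ + (⅛)*(9/2) = ¾ + 9/16 = 21/16)
a = √7 ≈ 2.6458
O(D) = 12*D (O(D) = (2*D)*6 = 12*D)
a*(b(3, J(-2, 0)) + O(-7)) = √7*(21/16 + 12*(-7)) = √7*(21/16 - 84) = √7*(-1323/16) = -1323*√7/16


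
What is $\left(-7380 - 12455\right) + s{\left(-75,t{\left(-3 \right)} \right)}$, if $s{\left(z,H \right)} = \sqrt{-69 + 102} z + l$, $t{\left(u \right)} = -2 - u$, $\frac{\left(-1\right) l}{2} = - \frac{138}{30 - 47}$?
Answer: $- \frac{337471}{17} - 75 \sqrt{33} \approx -20282.0$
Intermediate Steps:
$l = - \frac{276}{17}$ ($l = - 2 \left(- \frac{138}{30 - 47}\right) = - 2 \left(- \frac{138}{-17}\right) = - 2 \left(\left(-138\right) \left(- \frac{1}{17}\right)\right) = \left(-2\right) \frac{138}{17} = - \frac{276}{17} \approx -16.235$)
$s{\left(z,H \right)} = - \frac{276}{17} + z \sqrt{33}$ ($s{\left(z,H \right)} = \sqrt{-69 + 102} z - \frac{276}{17} = \sqrt{33} z - \frac{276}{17} = z \sqrt{33} - \frac{276}{17} = - \frac{276}{17} + z \sqrt{33}$)
$\left(-7380 - 12455\right) + s{\left(-75,t{\left(-3 \right)} \right)} = \left(-7380 - 12455\right) - \left(\frac{276}{17} + 75 \sqrt{33}\right) = -19835 - \left(\frac{276}{17} + 75 \sqrt{33}\right) = - \frac{337471}{17} - 75 \sqrt{33}$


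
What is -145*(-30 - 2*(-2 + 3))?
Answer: 4640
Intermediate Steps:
-145*(-30 - 2*(-2 + 3)) = -145*(-30 - 2*1) = -145*(-30 - 2) = -145*(-32) = 4640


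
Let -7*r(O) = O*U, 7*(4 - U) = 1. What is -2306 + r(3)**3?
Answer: -271830035/117649 ≈ -2310.5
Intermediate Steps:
U = 27/7 (U = 4 - 1/7*1 = 4 - 1/7 = 27/7 ≈ 3.8571)
r(O) = -27*O/49 (r(O) = -O*27/(7*7) = -27*O/49)
-2306 + r(3)**3 = -2306 + (-27/49*3)**3 = -2306 + (-81/49)**3 = -2306 - 531441/117649 = -271830035/117649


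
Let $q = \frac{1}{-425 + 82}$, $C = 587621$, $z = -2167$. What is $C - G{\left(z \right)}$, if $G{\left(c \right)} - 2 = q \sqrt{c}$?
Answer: $587619 + \frac{i \sqrt{2167}}{343} \approx 5.8762 \cdot 10^{5} + 0.13572 i$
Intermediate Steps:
$q = - \frac{1}{343}$ ($q = \frac{1}{-343} = - \frac{1}{343} \approx -0.0029155$)
$G{\left(c \right)} = 2 - \frac{\sqrt{c}}{343}$
$C - G{\left(z \right)} = 587621 - \left(2 - \frac{\sqrt{-2167}}{343}\right) = 587621 - \left(2 - \frac{i \sqrt{2167}}{343}\right) = 587619 + \frac{i \sqrt{2167}}{343}$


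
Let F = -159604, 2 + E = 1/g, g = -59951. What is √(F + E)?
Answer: I*√573643499993957/59951 ≈ 399.51*I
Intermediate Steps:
E = -119903/59951 (E = -2 + 1/(-59951) = -2 - 1/59951 = -119903/59951 ≈ -2.0000)
√(F + E) = √(-159604 - 119903/59951) = √(-9568539307/59951) = I*√573643499993957/59951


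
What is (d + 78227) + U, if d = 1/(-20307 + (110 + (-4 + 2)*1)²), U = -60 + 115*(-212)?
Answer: 464881040/8643 ≈ 53787.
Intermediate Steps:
U = -24440 (U = -60 - 24380 = -24440)
d = -1/8643 (d = 1/(-20307 + (110 - 2*1)²) = 1/(-20307 + (110 - 2)²) = 1/(-20307 + 108²) = 1/(-20307 + 11664) = 1/(-8643) = -1/8643 ≈ -0.00011570)
(d + 78227) + U = (-1/8643 + 78227) - 24440 = 676115960/8643 - 24440 = 464881040/8643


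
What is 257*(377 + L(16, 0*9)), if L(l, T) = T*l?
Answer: 96889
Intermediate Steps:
257*(377 + L(16, 0*9)) = 257*(377 + (0*9)*16) = 257*(377 + 0*16) = 257*(377 + 0) = 257*377 = 96889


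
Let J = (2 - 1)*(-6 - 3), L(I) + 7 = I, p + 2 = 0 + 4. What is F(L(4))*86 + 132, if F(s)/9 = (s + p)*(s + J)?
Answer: 9420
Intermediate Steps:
p = 2 (p = -2 + (0 + 4) = -2 + 4 = 2)
L(I) = -7 + I
J = -9 (J = 1*(-9) = -9)
F(s) = 9*(-9 + s)*(2 + s) (F(s) = 9*((s + 2)*(s - 9)) = 9*((2 + s)*(-9 + s)) = 9*((-9 + s)*(2 + s)) = 9*(-9 + s)*(2 + s))
F(L(4))*86 + 132 = (-162 - 63*(-7 + 4) + 9*(-7 + 4)**2)*86 + 132 = (-162 - 63*(-3) + 9*(-3)**2)*86 + 132 = (-162 + 189 + 9*9)*86 + 132 = (-162 + 189 + 81)*86 + 132 = 108*86 + 132 = 9288 + 132 = 9420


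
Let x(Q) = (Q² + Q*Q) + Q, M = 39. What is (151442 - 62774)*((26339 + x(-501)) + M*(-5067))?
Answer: 29280567636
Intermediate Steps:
x(Q) = Q + 2*Q² (x(Q) = (Q² + Q²) + Q = 2*Q² + Q = Q + 2*Q²)
(151442 - 62774)*((26339 + x(-501)) + M*(-5067)) = (151442 - 62774)*((26339 - 501*(1 + 2*(-501))) + 39*(-5067)) = 88668*((26339 - 501*(1 - 1002)) - 197613) = 88668*((26339 - 501*(-1001)) - 197613) = 88668*((26339 + 501501) - 197613) = 88668*(527840 - 197613) = 88668*330227 = 29280567636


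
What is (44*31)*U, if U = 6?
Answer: 8184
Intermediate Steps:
(44*31)*U = (44*31)*6 = 1364*6 = 8184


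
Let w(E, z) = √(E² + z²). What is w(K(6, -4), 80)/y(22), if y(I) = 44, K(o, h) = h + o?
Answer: √1601/22 ≈ 1.8188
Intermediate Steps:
w(K(6, -4), 80)/y(22) = √((-4 + 6)² + 80²)/44 = √(2² + 6400)*(1/44) = √(4 + 6400)*(1/44) = √6404*(1/44) = (2*√1601)*(1/44) = √1601/22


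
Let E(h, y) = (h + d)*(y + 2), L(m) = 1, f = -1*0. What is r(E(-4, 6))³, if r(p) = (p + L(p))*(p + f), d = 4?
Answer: 0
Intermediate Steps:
f = 0
E(h, y) = (2 + y)*(4 + h) (E(h, y) = (h + 4)*(y + 2) = (4 + h)*(2 + y) = (2 + y)*(4 + h))
r(p) = p*(1 + p) (r(p) = (p + 1)*(p + 0) = (1 + p)*p = p*(1 + p))
r(E(-4, 6))³ = ((8 + 2*(-4) + 4*6 - 4*6)*(1 + (8 + 2*(-4) + 4*6 - 4*6)))³ = ((8 - 8 + 24 - 24)*(1 + (8 - 8 + 24 - 24)))³ = (0*(1 + 0))³ = (0*1)³ = 0³ = 0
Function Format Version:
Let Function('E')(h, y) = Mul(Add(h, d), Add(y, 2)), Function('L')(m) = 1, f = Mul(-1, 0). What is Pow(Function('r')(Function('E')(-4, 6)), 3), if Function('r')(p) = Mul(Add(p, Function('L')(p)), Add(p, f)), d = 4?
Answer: 0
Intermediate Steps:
f = 0
Function('E')(h, y) = Mul(Add(2, y), Add(4, h)) (Function('E')(h, y) = Mul(Add(h, 4), Add(y, 2)) = Mul(Add(4, h), Add(2, y)) = Mul(Add(2, y), Add(4, h)))
Function('r')(p) = Mul(p, Add(1, p)) (Function('r')(p) = Mul(Add(p, 1), Add(p, 0)) = Mul(Add(1, p), p) = Mul(p, Add(1, p)))
Pow(Function('r')(Function('E')(-4, 6)), 3) = Pow(Mul(Add(8, Mul(2, -4), Mul(4, 6), Mul(-4, 6)), Add(1, Add(8, Mul(2, -4), Mul(4, 6), Mul(-4, 6)))), 3) = Pow(Mul(Add(8, -8, 24, -24), Add(1, Add(8, -8, 24, -24))), 3) = Pow(Mul(0, Add(1, 0)), 3) = Pow(Mul(0, 1), 3) = Pow(0, 3) = 0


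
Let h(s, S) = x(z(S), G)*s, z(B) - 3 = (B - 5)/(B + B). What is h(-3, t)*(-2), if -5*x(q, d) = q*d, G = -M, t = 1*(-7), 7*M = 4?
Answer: 648/245 ≈ 2.6449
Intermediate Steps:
z(B) = 3 + (-5 + B)/(2*B) (z(B) = 3 + (B - 5)/(B + B) = 3 + (-5 + B)/((2*B)) = 3 + (-5 + B)*(1/(2*B)) = 3 + (-5 + B)/(2*B))
M = 4/7 (M = (1/7)*4 = 4/7 ≈ 0.57143)
t = -7
G = -4/7 (G = -1*4/7 = -4/7 ≈ -0.57143)
x(q, d) = -d*q/5 (x(q, d) = -q*d/5 = -d*q/5)
h(s, S) = 2*s*(-5 + 7*S)/(35*S) (h(s, S) = (-1/5*(-4/7)*(-5 + 7*S)/(2*S))*s = (2*(-5 + 7*S)/(35*S))*s = 2*s*(-5 + 7*S)/(35*S))
h(-3, t)*(-2) = ((2/35)*(-3)*(-5 + 7*(-7))/(-7))*(-2) = ((2/35)*(-3)*(-1/7)*(-5 - 49))*(-2) = ((2/35)*(-3)*(-1/7)*(-54))*(-2) = -324/245*(-2) = 648/245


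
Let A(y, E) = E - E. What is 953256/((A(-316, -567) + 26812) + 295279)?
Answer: 953256/322091 ≈ 2.9596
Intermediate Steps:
A(y, E) = 0
953256/((A(-316, -567) + 26812) + 295279) = 953256/((0 + 26812) + 295279) = 953256/(26812 + 295279) = 953256/322091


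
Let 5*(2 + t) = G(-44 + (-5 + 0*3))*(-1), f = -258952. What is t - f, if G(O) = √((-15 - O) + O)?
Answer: 258950 - I*√15/5 ≈ 2.5895e+5 - 0.7746*I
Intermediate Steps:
G(O) = I*√15 (G(O) = √(-15) = I*√15)
t = -2 - I*√15/5 (t = -2 + ((I*√15)*(-1))/5 = -2 + (-I*√15)/5 = -2 - I*√15/5 ≈ -2.0 - 0.7746*I)
t - f = (-2 - I*√15/5) - 1*(-258952) = (-2 - I*√15/5) + 258952 = 258950 - I*√15/5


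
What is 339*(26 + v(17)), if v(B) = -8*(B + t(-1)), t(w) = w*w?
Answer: -40002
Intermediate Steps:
t(w) = w²
v(B) = -8 - 8*B (v(B) = -8*(B + (-1)²) = -8*(B + 1) = -8*(1 + B) = -8 - 8*B)
339*(26 + v(17)) = 339*(26 + (-8 - 8*17)) = 339*(26 + (-8 - 136)) = 339*(26 - 144) = 339*(-118) = -40002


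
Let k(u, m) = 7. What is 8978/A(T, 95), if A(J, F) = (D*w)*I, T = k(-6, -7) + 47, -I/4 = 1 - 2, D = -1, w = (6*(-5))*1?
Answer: 4489/60 ≈ 74.817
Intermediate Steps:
w = -30 (w = -30*1 = -30)
I = 4 (I = -4*(1 - 2) = -4*(-1) = 4)
T = 54 (T = 7 + 47 = 54)
A(J, F) = 120 (A(J, F) = -1*(-30)*4 = 30*4 = 120)
8978/A(T, 95) = 8978/120 = 8978*(1/120) = 4489/60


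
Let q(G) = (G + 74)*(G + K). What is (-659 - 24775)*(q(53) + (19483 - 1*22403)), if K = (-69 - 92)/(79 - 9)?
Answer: -447498513/5 ≈ -8.9500e+7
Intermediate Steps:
K = -23/10 (K = -161/70 = -161*1/70 = -23/10 ≈ -2.3000)
q(G) = (74 + G)*(-23/10 + G) (q(G) = (G + 74)*(G - 23/10) = (74 + G)*(-23/10 + G))
(-659 - 24775)*(q(53) + (19483 - 1*22403)) = (-659 - 24775)*((-851/5 + 53² + (717/10)*53) + (19483 - 1*22403)) = -25434*((-851/5 + 2809 + 38001/10) + (19483 - 22403)) = -25434*(64389/10 - 2920) = -25434*35189/10 = -447498513/5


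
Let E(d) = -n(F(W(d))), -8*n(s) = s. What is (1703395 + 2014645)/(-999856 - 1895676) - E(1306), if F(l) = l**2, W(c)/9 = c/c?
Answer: -66070603/5791064 ≈ -11.409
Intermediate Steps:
W(c) = 9 (W(c) = 9*(c/c) = 9*1 = 9)
n(s) = -s/8
E(d) = 81/8 (E(d) = -(-1)*9**2/8 = -(-1)*81/8 = -1*(-81/8) = 81/8)
(1703395 + 2014645)/(-999856 - 1895676) - E(1306) = (1703395 + 2014645)/(-999856 - 1895676) - 1*81/8 = 3718040/(-2895532) - 81/8 = 3718040*(-1/2895532) - 81/8 = -929510/723883 - 81/8 = -66070603/5791064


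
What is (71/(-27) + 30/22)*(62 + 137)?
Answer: -74824/297 ≈ -251.93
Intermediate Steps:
(71/(-27) + 30/22)*(62 + 137) = (71*(-1/27) + 30*(1/22))*199 = (-71/27 + 15/11)*199 = -376/297*199 = -74824/297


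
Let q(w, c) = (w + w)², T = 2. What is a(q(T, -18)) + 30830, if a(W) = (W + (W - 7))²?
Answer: 31455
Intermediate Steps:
q(w, c) = 4*w² (q(w, c) = (2*w)² = 4*w²)
a(W) = (-7 + 2*W)² (a(W) = (W + (-7 + W))² = (-7 + 2*W)²)
a(q(T, -18)) + 30830 = (-7 + 2*(4*2²))² + 30830 = (-7 + 2*(4*4))² + 30830 = (-7 + 2*16)² + 30830 = (-7 + 32)² + 30830 = 25² + 30830 = 625 + 30830 = 31455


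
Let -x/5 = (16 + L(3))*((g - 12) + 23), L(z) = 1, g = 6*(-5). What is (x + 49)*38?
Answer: 63232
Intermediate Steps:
g = -30
x = 1615 (x = -5*(16 + 1)*((-30 - 12) + 23) = -85*(-42 + 23) = -85*(-19) = -5*(-323) = 1615)
(x + 49)*38 = (1615 + 49)*38 = 1664*38 = 63232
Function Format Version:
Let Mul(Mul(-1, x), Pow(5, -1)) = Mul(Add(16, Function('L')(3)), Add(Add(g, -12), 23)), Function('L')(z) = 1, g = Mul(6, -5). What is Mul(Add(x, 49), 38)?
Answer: 63232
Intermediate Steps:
g = -30
x = 1615 (x = Mul(-5, Mul(Add(16, 1), Add(Add(-30, -12), 23))) = Mul(-5, Mul(17, Add(-42, 23))) = Mul(-5, Mul(17, -19)) = Mul(-5, -323) = 1615)
Mul(Add(x, 49), 38) = Mul(Add(1615, 49), 38) = Mul(1664, 38) = 63232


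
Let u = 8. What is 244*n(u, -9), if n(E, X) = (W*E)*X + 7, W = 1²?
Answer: -15860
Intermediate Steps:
W = 1
n(E, X) = 7 + E*X (n(E, X) = (1*E)*X + 7 = E*X + 7 = 7 + E*X)
244*n(u, -9) = 244*(7 + 8*(-9)) = 244*(7 - 72) = 244*(-65) = -15860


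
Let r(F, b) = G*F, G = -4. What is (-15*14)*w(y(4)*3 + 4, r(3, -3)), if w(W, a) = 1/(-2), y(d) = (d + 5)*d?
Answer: 105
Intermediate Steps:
y(d) = d*(5 + d) (y(d) = (5 + d)*d = d*(5 + d))
r(F, b) = -4*F
w(W, a) = -½
(-15*14)*w(y(4)*3 + 4, r(3, -3)) = -15*14*(-½) = -210*(-½) = 105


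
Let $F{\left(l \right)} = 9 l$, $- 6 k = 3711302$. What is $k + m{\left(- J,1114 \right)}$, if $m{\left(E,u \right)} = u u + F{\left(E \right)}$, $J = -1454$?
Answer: $\frac{1906595}{3} \approx 6.3553 \cdot 10^{5}$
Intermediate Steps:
$k = - \frac{1855651}{3}$ ($k = \left(- \frac{1}{6}\right) 3711302 = - \frac{1855651}{3} \approx -6.1855 \cdot 10^{5}$)
$m{\left(E,u \right)} = u^{2} + 9 E$ ($m{\left(E,u \right)} = u u + 9 E = u^{2} + 9 E$)
$k + m{\left(- J,1114 \right)} = - \frac{1855651}{3} + \left(1114^{2} + 9 \left(\left(-1\right) \left(-1454\right)\right)\right) = - \frac{1855651}{3} + \left(1240996 + 9 \cdot 1454\right) = - \frac{1855651}{3} + \left(1240996 + 13086\right) = - \frac{1855651}{3} + 1254082 = \frac{1906595}{3}$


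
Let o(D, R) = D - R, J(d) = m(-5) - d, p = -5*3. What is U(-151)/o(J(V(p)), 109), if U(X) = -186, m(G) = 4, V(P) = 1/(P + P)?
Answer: 5580/3149 ≈ 1.7720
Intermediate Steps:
p = -15
V(P) = 1/(2*P)
J(d) = 4 - d
U(-151)/o(J(V(p)), 109) = -186/((4 - 1/(2*(-15))) - 1*109) = -186/((4 - (-1)/(2*15)) - 109) = -186/((4 - 1*(-1/30)) - 109) = -186/((4 + 1/30) - 109) = -186/(121/30 - 109) = -186/(-3149/30) = -186*(-30/3149) = 5580/3149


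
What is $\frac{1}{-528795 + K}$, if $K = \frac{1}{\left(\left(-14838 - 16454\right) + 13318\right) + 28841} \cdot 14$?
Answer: $- \frac{10867}{5746415251} \approx -1.8911 \cdot 10^{-6}$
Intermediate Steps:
$K = \frac{14}{10867}$ ($K = \frac{1}{\left(-31292 + 13318\right) + 28841} \cdot 14 = \frac{1}{-17974 + 28841} \cdot 14 = \frac{1}{10867} \cdot 14 = \frac{14}{10867} \approx 0.0012883$)
$\frac{1}{-528795 + K} = \frac{1}{-528795 + \frac{14}{10867}} = \frac{1}{- \frac{5746415251}{10867}} = - \frac{10867}{5746415251}$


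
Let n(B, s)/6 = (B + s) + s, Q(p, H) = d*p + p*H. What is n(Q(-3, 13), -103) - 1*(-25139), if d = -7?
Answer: 23795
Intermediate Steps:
Q(p, H) = -7*p + H*p (Q(p, H) = -7*p + p*H = -7*p + H*p)
n(B, s) = 6*B + 12*s (n(B, s) = 6*((B + s) + s) = 6*(B + 2*s) = 6*B + 12*s)
n(Q(-3, 13), -103) - 1*(-25139) = (6*(-3*(-7 + 13)) + 12*(-103)) - 1*(-25139) = (6*(-3*6) - 1236) + 25139 = (6*(-18) - 1236) + 25139 = (-108 - 1236) + 25139 = -1344 + 25139 = 23795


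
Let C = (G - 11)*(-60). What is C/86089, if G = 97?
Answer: -5160/86089 ≈ -0.059938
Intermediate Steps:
C = -5160 (C = (97 - 11)*(-60) = 86*(-60) = -5160)
C/86089 = -5160/86089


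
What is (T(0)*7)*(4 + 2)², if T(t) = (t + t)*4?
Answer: 0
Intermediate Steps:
T(t) = 8*t (T(t) = (2*t)*4 = 8*t)
(T(0)*7)*(4 + 2)² = ((8*0)*7)*(4 + 2)² = (0*7)*6² = 0*36 = 0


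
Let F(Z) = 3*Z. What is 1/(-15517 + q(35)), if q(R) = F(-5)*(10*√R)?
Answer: -15517/239989789 + 150*√35/239989789 ≈ -6.0959e-5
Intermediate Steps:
q(R) = -150*√R (q(R) = (3*(-5))*(10*√R) = -150*√R)
1/(-15517 + q(35)) = 1/(-15517 - 150*√35)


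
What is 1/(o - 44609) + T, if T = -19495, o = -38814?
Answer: -1626331386/83423 ≈ -19495.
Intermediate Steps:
1/(o - 44609) + T = 1/(-38814 - 44609) - 19495 = 1/(-83423) - 19495 = -1/83423 - 19495 = -1626331386/83423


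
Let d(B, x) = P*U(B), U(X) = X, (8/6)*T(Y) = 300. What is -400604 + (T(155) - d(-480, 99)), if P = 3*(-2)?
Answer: -403259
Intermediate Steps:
T(Y) = 225 (T(Y) = (¾)*300 = 225)
P = -6
d(B, x) = -6*B
-400604 + (T(155) - d(-480, 99)) = -400604 + (225 - (-6)*(-480)) = -400604 + (225 - 1*2880) = -400604 + (225 - 2880) = -400604 - 2655 = -403259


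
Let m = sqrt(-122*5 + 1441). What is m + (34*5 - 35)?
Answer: 135 + sqrt(831) ≈ 163.83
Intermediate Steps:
m = sqrt(831) (m = sqrt(-610 + 1441) = sqrt(831) ≈ 28.827)
m + (34*5 - 35) = sqrt(831) + (34*5 - 35) = sqrt(831) + (170 - 35) = sqrt(831) + 135 = 135 + sqrt(831)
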